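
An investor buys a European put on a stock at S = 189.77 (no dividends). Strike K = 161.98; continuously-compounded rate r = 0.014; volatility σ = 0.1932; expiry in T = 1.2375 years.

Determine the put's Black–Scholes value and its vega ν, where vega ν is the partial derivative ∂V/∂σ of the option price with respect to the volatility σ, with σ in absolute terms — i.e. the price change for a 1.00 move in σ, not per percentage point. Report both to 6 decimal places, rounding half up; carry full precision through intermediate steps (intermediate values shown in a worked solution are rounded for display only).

σ√T = 0.1932·√1.2375 = 0.214921
d₁ = (ln(S/K) + (r+σ²/2)T) / (σ√T) = (ln(189.77/161.98) + (0.014+0.1932²/2)·1.2375) / 0.214921 = (0.158340 + 0.040421) / 0.214921 = 0.924806
d₂ = d₁ − σ√T = 0.924806 − 0.214921 = 0.709884
e^{−rT} = e^{−0.014·1.2375} = 0.982824
N(−d₁) = 0.177534,  N(−d₂) = 0.238888
Put price V = K·e^{−rT}·N(−d₂) − S·N(−d₁) = 38.030455 − 33.690534 = 4.339922
φ(d₁) = (1/√(2π))·e^{−d₁²/2} = 0.260131
ν = S·φ(d₁)·√T = 54.915089

price = 4.339922
ν = 54.915089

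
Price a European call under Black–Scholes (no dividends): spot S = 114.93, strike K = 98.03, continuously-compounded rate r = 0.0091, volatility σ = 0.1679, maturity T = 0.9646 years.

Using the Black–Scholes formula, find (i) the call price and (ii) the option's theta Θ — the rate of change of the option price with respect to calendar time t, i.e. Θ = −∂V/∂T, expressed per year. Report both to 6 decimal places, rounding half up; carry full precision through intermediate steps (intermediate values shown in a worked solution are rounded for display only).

price = 19.157196
Θ = -2.869369

σ√T = 0.1679·√0.9646 = 0.164901
d₁ = (ln(S/K) + (r+σ²/2)T) / (σ√T) = (ln(114.93/98.03) + (0.0091+0.1679²/2)·0.9646) / 0.164901 = (0.159050 + 0.022374) / 0.164901 = 1.100196
d₂ = d₁ − σ√T = 1.100196 − 0.164901 = 0.935294
e^{−rT} = e^{−0.0091·0.9646} = 0.991261
N(d₁) = 0.864377,  N(d₂) = 0.825182
Call price V = S·N(d₁) − K·e^{−rT}·N(d₂) = 99.342797 − 80.185601 = 19.157196
φ(d₁) = (1/√(2π))·e^{−d₁²/2} = 0.217805
Θ = −S·φ(d₁)·σ/(2√T) − r·K·e^{−rT}·N(d₂) = −2.139681 − 0.729689 = -2.869369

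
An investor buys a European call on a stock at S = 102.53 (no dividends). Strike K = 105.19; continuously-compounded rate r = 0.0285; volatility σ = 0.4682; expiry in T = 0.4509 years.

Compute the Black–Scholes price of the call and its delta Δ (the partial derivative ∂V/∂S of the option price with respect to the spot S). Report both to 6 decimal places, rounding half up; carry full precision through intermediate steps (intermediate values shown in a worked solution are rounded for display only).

σ√T = 0.4682·√0.4509 = 0.314392
d₁ = (ln(S/K) + (r+σ²/2)T) / (σ√T) = (ln(102.53/105.19) + (0.0285+0.4682²/2)·0.4509) / 0.314392 = (-0.025613 + 0.062272) / 0.314392 = 0.116603
d₂ = d₁ − σ√T = 0.116603 − 0.314392 = -0.197789
e^{−rT} = e^{−0.0285·0.4509} = 0.987232
N(d₁) = 0.546413,  N(d₂) = 0.421605
Call price V = S·N(d₁) − K·e^{−rT}·N(d₂) = 56.023687 − 43.782370 = 12.241317
Δ = N(d₁) = 0.546413

price = 12.241317
Δ = 0.546413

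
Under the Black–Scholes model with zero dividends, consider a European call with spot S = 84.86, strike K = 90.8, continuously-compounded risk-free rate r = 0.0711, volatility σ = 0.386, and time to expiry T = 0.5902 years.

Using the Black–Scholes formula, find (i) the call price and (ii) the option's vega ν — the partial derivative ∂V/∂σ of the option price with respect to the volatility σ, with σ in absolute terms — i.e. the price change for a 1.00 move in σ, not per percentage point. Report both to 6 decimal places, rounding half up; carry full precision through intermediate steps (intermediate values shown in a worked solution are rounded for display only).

price = 9.066161
ν = 25.959000

σ√T = 0.386·√0.5902 = 0.296542
d₁ = (ln(S/K) + (r+σ²/2)T) / (σ√T) = (ln(84.86/90.8) + (0.0711+0.386²/2)·0.5902) / 0.296542 = (-0.067656 + 0.085932) / 0.296542 = 0.061629
d₂ = d₁ − σ√T = 0.061629 − 0.296542 = -0.234914
e^{−rT} = e^{−0.0711·0.5902} = 0.958905
N(d₁) = 0.524571,  N(d₂) = 0.407138
Call price V = S·N(d₁) − K·e^{−rT}·N(d₂) = 44.515069 − 35.448908 = 9.066161
φ(d₁) = (1/√(2π))·e^{−d₁²/2} = 0.398185
ν = S·φ(d₁)·√T = 25.959000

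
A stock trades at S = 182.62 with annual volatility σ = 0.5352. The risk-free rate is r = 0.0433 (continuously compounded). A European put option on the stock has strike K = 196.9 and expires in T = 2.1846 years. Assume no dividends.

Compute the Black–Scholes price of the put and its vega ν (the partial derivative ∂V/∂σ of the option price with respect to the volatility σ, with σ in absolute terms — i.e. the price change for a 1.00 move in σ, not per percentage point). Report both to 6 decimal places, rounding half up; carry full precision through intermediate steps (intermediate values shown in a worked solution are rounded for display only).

price = 53.896553
ν = 98.594539

σ√T = 0.5352·√2.1846 = 0.791047
d₁ = (ln(S/K) + (r+σ²/2)T) / (σ√T) = (ln(182.62/196.9) + (0.0433+0.5352²/2)·2.1846) / 0.791047 = (-0.075288 + 0.407471) / 0.791047 = 0.419927
d₂ = d₁ − σ√T = 0.419927 − 0.791047 = -0.371119
e^{−rT} = e^{−0.0433·2.1846} = 0.909743
N(−d₁) = 0.337269,  N(−d₂) = 0.644726
Put price V = K·e^{−rT}·N(−d₂) − S·N(−d₁) = 115.488671 − 61.592118 = 53.896553
φ(d₁) = (1/√(2π))·e^{−d₁²/2} = 0.365274
ν = S·φ(d₁)·√T = 98.594539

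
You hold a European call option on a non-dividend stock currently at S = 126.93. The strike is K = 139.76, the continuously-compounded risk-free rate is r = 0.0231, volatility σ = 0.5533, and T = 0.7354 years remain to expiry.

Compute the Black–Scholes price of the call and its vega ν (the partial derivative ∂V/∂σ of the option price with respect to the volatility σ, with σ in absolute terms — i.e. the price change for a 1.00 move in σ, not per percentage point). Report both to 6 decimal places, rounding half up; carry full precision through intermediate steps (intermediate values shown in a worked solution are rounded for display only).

σ√T = 0.5533·√0.7354 = 0.474485
d₁ = (ln(S/K) + (r+σ²/2)T) / (σ√T) = (ln(126.93/139.76) + (0.0231+0.5533²/2)·0.7354) / 0.474485 = (-0.096291 + 0.129556) / 0.474485 = 0.070107
d₂ = d₁ − σ√T = 0.070107 − 0.474485 = -0.404378
e^{−rT} = e^{−0.0231·0.7354} = 0.983156
N(d₁) = 0.527946,  N(d₂) = 0.342967
Call price V = S·N(d₁) − K·e^{−rT}·N(d₂) = 67.012166 − 47.125736 = 19.886430
φ(d₁) = (1/√(2π))·e^{−d₁²/2} = 0.397963
ν = S·φ(d₁)·√T = 43.318048

price = 19.886430
ν = 43.318048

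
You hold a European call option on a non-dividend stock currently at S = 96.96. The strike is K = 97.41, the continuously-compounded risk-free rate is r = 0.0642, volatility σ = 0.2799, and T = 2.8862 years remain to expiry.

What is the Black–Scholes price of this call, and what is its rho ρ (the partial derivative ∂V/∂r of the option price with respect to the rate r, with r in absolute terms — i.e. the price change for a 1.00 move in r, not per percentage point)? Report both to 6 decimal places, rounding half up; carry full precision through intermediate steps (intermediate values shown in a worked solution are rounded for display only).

price = 25.894822
ρ = 130.000463

σ√T = 0.2799·√2.8862 = 0.475517
d₁ = (ln(S/K) + (r+σ²/2)T) / (σ√T) = (ln(96.96/97.41) + (0.0642+0.2799²/2)·2.8862) / 0.475517 = (-0.004630 + 0.298352) / 0.475517 = 0.617690
d₂ = d₁ − σ√T = 0.617690 − 0.475517 = 0.142172
e^{−rT} = e^{−0.0642·2.8862} = 0.830860
N(d₁) = 0.731610,  N(d₂) = 0.556528
Call price V = S·N(d₁) − K·e^{−rT}·N(d₂) = 70.936906 − 45.042084 = 25.894822
ρ = K·T·e^{−rT}·N(d₂) = 130.000463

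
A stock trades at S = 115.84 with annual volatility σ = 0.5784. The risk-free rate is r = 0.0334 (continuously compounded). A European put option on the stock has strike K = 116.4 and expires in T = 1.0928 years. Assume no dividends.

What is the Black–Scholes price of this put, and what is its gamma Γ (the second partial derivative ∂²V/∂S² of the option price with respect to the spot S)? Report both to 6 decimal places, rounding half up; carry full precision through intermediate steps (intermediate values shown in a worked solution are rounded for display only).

σ√T = 0.5784·√1.0928 = 0.604642
d₁ = (ln(S/K) + (r+σ²/2)T) / (σ√T) = (ln(115.84/116.4) + (0.0334+0.5784²/2)·1.0928) / 0.604642 = (-0.004823 + 0.219296) / 0.604642 = 0.354711
d₂ = d₁ − σ√T = 0.354711 − 0.604642 = -0.249932
e^{−rT} = e^{−0.0334·1.0928} = 0.964159
N(−d₁) = 0.361403,  N(−d₂) = 0.598680
Put price V = K·e^{−rT}·N(−d₂) − S·N(−d₁) = 67.188684 − 41.864942 = 25.323742
φ(d₁) = (1/√(2π))·e^{−d₁²/2} = 0.374618
Γ = φ(d₁) / (S·σ·√T) = 0.005348

price = 25.323742
Γ = 0.005348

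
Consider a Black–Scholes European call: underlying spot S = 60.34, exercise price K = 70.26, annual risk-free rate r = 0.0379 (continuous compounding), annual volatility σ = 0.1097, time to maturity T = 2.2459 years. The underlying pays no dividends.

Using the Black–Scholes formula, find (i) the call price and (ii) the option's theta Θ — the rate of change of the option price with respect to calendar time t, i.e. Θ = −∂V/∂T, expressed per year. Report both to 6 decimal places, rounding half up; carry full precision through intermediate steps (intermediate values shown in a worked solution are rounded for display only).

σ√T = 0.1097·√2.2459 = 0.164400
d₁ = (ln(S/K) + (r+σ²/2)T) / (σ√T) = (ln(60.34/70.26) + (0.0379+0.1097²/2)·2.2459) / 0.164400 = (-0.152207 + 0.098633) / 0.164400 = -0.325877
d₂ = d₁ − σ√T = -0.325877 − 0.164400 = -0.490277
e^{−rT} = e^{−0.0379·2.2459} = 0.918402
N(d₁) = 0.372259,  N(d₂) = 0.311969
Call price V = S·N(d₁) − K·e^{−rT}·N(d₂) = 22.462099 − 20.130414 = 2.331684
φ(d₁) = (1/√(2π))·e^{−d₁²/2} = 0.378312
Θ = −S·φ(d₁)·σ/(2√T) − r·K·e^{−rT}·N(d₂) = −0.835481 − 0.762943 = -1.598424

price = 2.331684
Θ = -1.598424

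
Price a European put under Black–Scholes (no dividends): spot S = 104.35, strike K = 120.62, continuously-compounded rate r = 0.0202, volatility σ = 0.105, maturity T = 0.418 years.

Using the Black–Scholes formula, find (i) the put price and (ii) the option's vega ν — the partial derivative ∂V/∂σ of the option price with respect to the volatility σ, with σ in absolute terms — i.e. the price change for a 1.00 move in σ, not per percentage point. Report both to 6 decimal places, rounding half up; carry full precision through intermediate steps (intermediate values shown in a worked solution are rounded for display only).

price = 15.318479
ν = 3.819992

σ√T = 0.105·√0.418 = 0.067886
d₁ = (ln(S/K) + (r+σ²/2)T) / (σ√T) = (ln(104.35/120.62) + (0.0202+0.105²/2)·0.418) / 0.067886 = (-0.144894 + 0.010748) / 0.067886 = -1.976070
d₂ = d₁ − σ√T = -1.976070 − 0.067886 = -2.043956
e^{−rT} = e^{−0.0202·0.418} = 0.991592
N(−d₁) = 0.975927,  N(−d₂) = 0.979521
Put price V = K·e^{−rT}·N(−d₂) − S·N(−d₁) = 117.156419 − 101.837940 = 15.318479
φ(d₁) = (1/√(2π))·e^{−d₁²/2} = 0.056622
ν = S·φ(d₁)·√T = 3.819992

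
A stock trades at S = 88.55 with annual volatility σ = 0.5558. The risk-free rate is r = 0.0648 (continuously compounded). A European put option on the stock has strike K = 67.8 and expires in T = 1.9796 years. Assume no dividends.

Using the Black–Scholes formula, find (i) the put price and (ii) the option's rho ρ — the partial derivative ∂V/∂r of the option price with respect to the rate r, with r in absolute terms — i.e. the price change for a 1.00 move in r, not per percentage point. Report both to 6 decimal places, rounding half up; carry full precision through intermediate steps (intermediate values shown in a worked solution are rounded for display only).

σ√T = 0.5558·√1.9796 = 0.782001
d₁ = (ln(S/K) + (r+σ²/2)T) / (σ√T) = (ln(88.55/67.8) + (0.0648+0.5558²/2)·1.9796) / 0.782001 = (0.267005 + 0.434041) / 0.782001 = 0.896477
d₂ = d₁ − σ√T = 0.896477 − 0.782001 = 0.114476
e^{−rT} = e^{−0.0648·1.9796} = 0.879609
N(−d₁) = 0.184999,  N(−d₂) = 0.454430
Put price V = K·e^{−rT}·N(−d₂) − S·N(−d₁) = 27.101065 − 16.381660 = 10.719405
ρ = −K·T·e^{−rT}·N(−d₂) = -53.649268

price = 10.719405
ρ = -53.649268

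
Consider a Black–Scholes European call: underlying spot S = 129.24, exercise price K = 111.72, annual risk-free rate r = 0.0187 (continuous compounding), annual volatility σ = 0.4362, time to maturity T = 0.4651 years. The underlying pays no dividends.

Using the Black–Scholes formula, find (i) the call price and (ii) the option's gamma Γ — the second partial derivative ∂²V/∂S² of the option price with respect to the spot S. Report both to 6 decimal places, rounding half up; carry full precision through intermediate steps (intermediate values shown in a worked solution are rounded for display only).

price = 25.282631
Γ = 0.008303

σ√T = 0.4362·√0.4651 = 0.297481
d₁ = (ln(S/K) + (r+σ²/2)T) / (σ√T) = (ln(129.24/111.72) + (0.0187+0.4362²/2)·0.4651) / 0.297481 = (0.145675 + 0.052945) / 0.297481 = 0.667674
d₂ = d₁ − σ√T = 0.667674 − 0.297481 = 0.370193
e^{−rT} = e^{−0.0187·0.4651} = 0.991340
N(d₁) = 0.747829,  N(d₂) = 0.644381
Call price V = S·N(d₁) − K·e^{−rT}·N(d₂) = 96.649441 − 71.366810 = 25.282631
φ(d₁) = (1/√(2π))·e^{−d₁²/2} = 0.319233
Γ = φ(d₁) / (S·σ·√T) = 0.008303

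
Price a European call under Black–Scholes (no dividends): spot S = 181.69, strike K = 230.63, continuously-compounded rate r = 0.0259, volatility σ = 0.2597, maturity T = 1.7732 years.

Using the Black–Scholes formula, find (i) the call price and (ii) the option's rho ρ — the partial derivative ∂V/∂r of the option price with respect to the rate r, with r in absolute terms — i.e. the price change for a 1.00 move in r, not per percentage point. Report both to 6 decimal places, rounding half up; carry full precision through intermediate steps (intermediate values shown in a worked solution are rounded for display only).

price = 12.410777
ρ = 90.912705

σ√T = 0.2597·√1.7732 = 0.345821
d₁ = (ln(S/K) + (r+σ²/2)T) / (σ√T) = (ln(181.69/230.63) + (0.0259+0.2597²/2)·1.7732) / 0.345821 = (-0.238513 + 0.105722) / 0.345821 = -0.383988
d₂ = d₁ − σ√T = -0.383988 − 0.345821 = -0.729809
e^{−rT} = e^{−0.0259·1.7732} = 0.955113
N(d₁) = 0.350494,  N(d₂) = 0.232754
Call price V = S·N(d₁) − K·e^{−rT}·N(d₂) = 63.681195 − 51.270418 = 12.410777
ρ = K·T·e^{−rT}·N(d₂) = 90.912705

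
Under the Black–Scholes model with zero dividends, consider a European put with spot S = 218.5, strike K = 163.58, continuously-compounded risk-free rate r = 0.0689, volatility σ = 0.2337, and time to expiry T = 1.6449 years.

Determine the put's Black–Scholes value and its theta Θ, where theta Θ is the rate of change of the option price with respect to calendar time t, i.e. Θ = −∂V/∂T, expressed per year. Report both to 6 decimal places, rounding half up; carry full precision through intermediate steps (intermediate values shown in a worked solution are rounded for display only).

price = 2.201353
Θ = -1.432789

σ√T = 0.2337·√1.6449 = 0.299729
d₁ = (ln(S/K) + (r+σ²/2)T) / (σ√T) = (ln(218.5/163.58) + (0.0689+0.2337²/2)·1.6449) / 0.299729 = (0.289484 + 0.158252) / 0.299729 = 1.493804
d₂ = d₁ − σ√T = 1.493804 − 0.299729 = 1.194075
e^{−rT} = e^{−0.0689·1.6449} = 0.892853
N(−d₁) = 0.067613,  N(−d₂) = 0.116224
Put price V = K·e^{−rT}·N(−d₂) − S·N(−d₁) = 16.974881 − 14.773528 = 2.201353
φ(d₁) = (1/√(2π))·e^{−d₁²/2} = 0.130724
Θ = −S·φ(d₁)·σ/(2√T) + r·K·e^{−rT}·N(−d₂) = −2.602358 + 1.169569 = -1.432789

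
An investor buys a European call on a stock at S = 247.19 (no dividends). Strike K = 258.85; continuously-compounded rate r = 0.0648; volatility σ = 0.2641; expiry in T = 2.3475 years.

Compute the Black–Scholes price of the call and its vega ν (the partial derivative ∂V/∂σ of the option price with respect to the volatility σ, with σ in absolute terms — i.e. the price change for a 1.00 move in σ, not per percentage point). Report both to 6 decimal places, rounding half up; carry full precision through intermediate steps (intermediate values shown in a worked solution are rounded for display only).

price = 51.338925
ν = 135.650995

σ√T = 0.2641·√2.3475 = 0.404642
d₁ = (ln(S/K) + (r+σ²/2)T) / (σ√T) = (ln(247.19/258.85) + (0.0648+0.2641²/2)·2.3475) / 0.404642 = (-0.046091 + 0.233986) / 0.404642 = 0.464346
d₂ = d₁ − σ√T = 0.464346 − 0.404642 = 0.059704
e^{−rT} = e^{−0.0648·2.3475} = 0.858887
N(d₁) = 0.678800,  N(d₂) = 0.523804
Call price V = S·N(d₁) − K·e^{−rT}·N(d₂) = 167.792630 − 116.453705 = 51.338925
φ(d₁) = (1/√(2π))·e^{−d₁²/2} = 0.358170
ν = S·φ(d₁)·√T = 135.650995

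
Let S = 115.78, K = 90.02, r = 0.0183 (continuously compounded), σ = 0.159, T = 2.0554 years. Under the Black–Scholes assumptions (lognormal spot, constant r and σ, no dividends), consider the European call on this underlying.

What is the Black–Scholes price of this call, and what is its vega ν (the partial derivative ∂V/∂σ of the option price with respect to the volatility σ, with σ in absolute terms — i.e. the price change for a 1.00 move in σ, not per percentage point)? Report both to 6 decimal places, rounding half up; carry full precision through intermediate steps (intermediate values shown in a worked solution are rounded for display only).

σ√T = 0.159·√2.0554 = 0.227953
d₁ = (ln(S/K) + (r+σ²/2)T) / (σ√T) = (ln(115.78/90.02) + (0.0183+0.159²/2)·2.0554) / 0.227953 = (0.251660 + 0.063595) / 0.227953 = 1.382983
d₂ = d₁ − σ√T = 1.382983 − 0.227953 = 1.155030
e^{−rT} = e^{−0.0183·2.0554} = 0.963085
N(d₁) = 0.916665,  N(d₂) = 0.875961
Call price V = S·N(d₁) − K·e^{−rT}·N(d₂) = 106.131466 − 75.943088 = 30.188378
φ(d₁) = (1/√(2π))·e^{−d₁²/2} = 0.153315
ν = S·φ(d₁)·√T = 25.448780

price = 30.188378
ν = 25.448780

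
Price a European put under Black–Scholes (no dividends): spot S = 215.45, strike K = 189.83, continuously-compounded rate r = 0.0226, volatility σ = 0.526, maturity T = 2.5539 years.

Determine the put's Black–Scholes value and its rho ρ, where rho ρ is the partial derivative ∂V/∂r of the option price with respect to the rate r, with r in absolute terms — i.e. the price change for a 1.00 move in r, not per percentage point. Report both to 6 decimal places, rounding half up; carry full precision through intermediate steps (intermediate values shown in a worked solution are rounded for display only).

price = 47.584592
ρ = -265.262952

σ√T = 0.526·√2.5539 = 0.840597
d₁ = (ln(S/K) + (r+σ²/2)T) / (σ√T) = (ln(215.45/189.83) + (0.0226+0.526²/2)·2.5539) / 0.840597 = (0.126600 + 0.411020) / 0.840597 = 0.639569
d₂ = d₁ − σ√T = 0.639569 − 0.840597 = -0.201028
e^{−rT} = e^{−0.0226·2.5539} = 0.943916
N(−d₁) = 0.261226,  N(−d₂) = 0.579662
Put price V = K·e^{−rT}·N(−d₂) − S·N(−d₁) = 103.865833 − 56.281242 = 47.584592
ρ = −K·T·e^{−rT}·N(−d₂) = -265.262952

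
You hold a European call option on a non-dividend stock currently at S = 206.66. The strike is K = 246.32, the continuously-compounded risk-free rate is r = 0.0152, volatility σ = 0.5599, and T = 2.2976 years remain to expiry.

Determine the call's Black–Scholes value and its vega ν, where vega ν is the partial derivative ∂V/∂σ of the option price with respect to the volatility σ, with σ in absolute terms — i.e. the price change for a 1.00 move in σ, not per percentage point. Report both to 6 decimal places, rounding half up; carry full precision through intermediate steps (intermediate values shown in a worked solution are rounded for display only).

σ√T = 0.5599·√2.2976 = 0.848687
d₁ = (ln(S/K) + (r+σ²/2)T) / (σ√T) = (ln(206.66/246.32) + (0.0152+0.5599²/2)·2.2976) / 0.848687 = (-0.175557 + 0.395059) / 0.848687 = 0.258637
d₂ = d₁ − σ√T = 0.258637 − 0.848687 = -0.590050
e^{−rT} = e^{−0.0152·2.2976} = 0.965679
N(d₁) = 0.602042,  N(d₂) = 0.277578
Call price V = S·N(d₁) − K·e^{−rT}·N(d₂) = 124.418073 − 66.026520 = 58.391553
φ(d₁) = (1/√(2π))·e^{−d₁²/2} = 0.385820
ν = S·φ(d₁)·√T = 120.858735

price = 58.391553
ν = 120.858735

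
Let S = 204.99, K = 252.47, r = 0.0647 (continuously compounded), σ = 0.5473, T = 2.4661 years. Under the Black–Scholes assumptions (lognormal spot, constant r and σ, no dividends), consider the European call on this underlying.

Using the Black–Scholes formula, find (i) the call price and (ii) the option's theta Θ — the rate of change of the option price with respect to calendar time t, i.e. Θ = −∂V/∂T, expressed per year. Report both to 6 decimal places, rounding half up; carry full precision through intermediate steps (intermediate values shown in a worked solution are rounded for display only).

price = 64.868701
Θ = -17.656133

σ√T = 0.5473·√2.4661 = 0.859470
d₁ = (ln(S/K) + (r+σ²/2)T) / (σ√T) = (ln(204.99/252.47) + (0.0647+0.5473²/2)·2.4661) / 0.859470 = (-0.208331 + 0.528901) / 0.859470 = 0.372985
d₂ = d₁ − σ√T = 0.372985 − 0.859470 = -0.486485
e^{−rT} = e^{−0.0647·2.4661} = 0.852522
N(d₁) = 0.645420,  N(d₂) = 0.313312
Call price V = S·N(d₁) − K·e^{−rT}·N(d₂) = 132.304724 − 67.436022 = 64.868701
φ(d₁) = (1/√(2π))·e^{−d₁²/2} = 0.372135
Θ = −S·φ(d₁)·σ/(2√T) − r·K·e^{−rT}·N(d₂) = −13.293022 − 4.363111 = -17.656133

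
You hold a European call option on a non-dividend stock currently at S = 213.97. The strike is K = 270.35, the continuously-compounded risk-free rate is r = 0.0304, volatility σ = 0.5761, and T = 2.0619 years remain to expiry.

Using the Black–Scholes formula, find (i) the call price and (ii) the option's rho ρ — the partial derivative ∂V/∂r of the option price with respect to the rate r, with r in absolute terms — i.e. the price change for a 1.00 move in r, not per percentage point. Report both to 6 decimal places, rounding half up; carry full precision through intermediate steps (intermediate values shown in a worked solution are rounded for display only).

price = 56.592129
ρ = 140.022693

σ√T = 0.5761·√2.0619 = 0.827240
d₁ = (ln(S/K) + (r+σ²/2)T) / (σ√T) = (ln(213.97/270.35) + (0.0304+0.5761²/2)·2.0619) / 0.827240 = (-0.233882 + 0.404845) / 0.827240 = 0.206667
d₂ = d₁ − σ√T = 0.206667 − 0.827240 = -0.620573
e^{−rT} = e^{−0.0304·2.0619} = 0.939242
N(d₁) = 0.581865,  N(d₂) = 0.267440
Call price V = S·N(d₁) − K·e^{−rT}·N(d₂) = 124.501675 − 67.909546 = 56.592129
ρ = K·T·e^{−rT}·N(d₂) = 140.022693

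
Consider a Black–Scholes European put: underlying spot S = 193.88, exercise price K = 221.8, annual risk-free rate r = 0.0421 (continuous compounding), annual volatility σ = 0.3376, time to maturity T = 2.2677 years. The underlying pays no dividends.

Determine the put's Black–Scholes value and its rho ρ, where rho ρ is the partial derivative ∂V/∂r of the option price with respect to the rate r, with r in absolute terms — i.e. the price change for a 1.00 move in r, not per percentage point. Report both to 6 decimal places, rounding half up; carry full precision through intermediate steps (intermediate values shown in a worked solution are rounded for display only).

σ√T = 0.3376·√2.2677 = 0.508388
d₁ = (ln(S/K) + (r+σ²/2)T) / (σ√T) = (ln(193.88/221.8) + (0.0421+0.3376²/2)·2.2677) / 0.508388 = (-0.134537 + 0.224699) / 0.508388 = 0.177350
d₂ = d₁ − σ√T = 0.177350 − 0.508388 = -0.331038
e^{−rT} = e^{−0.0421·2.2677} = 0.908945
N(−d₁) = 0.429617,  N(−d₂) = 0.629692
Put price V = K·e^{−rT}·N(−d₂) − S·N(−d₁) = 126.948502 − 83.294086 = 43.654417
ρ = −K·T·e^{−rT}·N(−d₂) = -287.881119

price = 43.654417
ρ = -287.881119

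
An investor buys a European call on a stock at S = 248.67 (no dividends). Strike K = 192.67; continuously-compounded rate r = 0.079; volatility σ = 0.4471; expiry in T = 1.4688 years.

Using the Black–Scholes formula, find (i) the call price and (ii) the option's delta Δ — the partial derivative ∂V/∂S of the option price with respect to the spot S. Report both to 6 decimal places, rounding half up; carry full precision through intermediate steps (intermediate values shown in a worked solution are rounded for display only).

price = 93.175191
Δ = 0.830451

σ√T = 0.4471·√1.4688 = 0.541859
d₁ = (ln(S/K) + (r+σ²/2)T) / (σ√T) = (ln(248.67/192.67) + (0.079+0.4471²/2)·1.4688) / 0.541859 = (0.255148 + 0.262841) / 0.541859 = 0.955948
d₂ = d₁ − σ√T = 0.955948 − 0.541859 = 0.414089
e^{−rT} = e^{−0.079·1.4688} = 0.890444
N(d₁) = 0.830451,  N(d₂) = 0.660595
Call price V = S·N(d₁) − K·e^{−rT}·N(d₂) = 206.508158 − 113.332967 = 93.175191
Δ = N(d₁) = 0.830451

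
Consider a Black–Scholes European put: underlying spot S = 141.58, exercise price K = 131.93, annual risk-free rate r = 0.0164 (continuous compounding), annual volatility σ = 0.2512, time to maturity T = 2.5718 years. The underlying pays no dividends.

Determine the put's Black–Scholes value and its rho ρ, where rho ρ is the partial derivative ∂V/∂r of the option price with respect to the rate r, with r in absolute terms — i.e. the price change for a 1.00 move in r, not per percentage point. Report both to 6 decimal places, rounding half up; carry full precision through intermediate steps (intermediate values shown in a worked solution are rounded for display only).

price = 14.666778
ρ = -152.463992

σ√T = 0.2512·√2.5718 = 0.402845
d₁ = (ln(S/K) + (r+σ²/2)T) / (σ√T) = (ln(141.58/131.93) + (0.0164+0.2512²/2)·2.5718) / 0.402845 = (0.070593 + 0.123320) / 0.402845 = 0.481359
d₂ = d₁ − σ√T = 0.481359 − 0.402845 = 0.078514
e^{−rT} = e^{−0.0164·2.5718} = 0.958700
N(−d₁) = 0.315131,  N(−d₂) = 0.468710
Put price V = K·e^{−rT}·N(−d₂) − S·N(−d₁) = 59.282989 − 44.616211 = 14.666778
ρ = −K·T·e^{−rT}·N(−d₂) = -152.463992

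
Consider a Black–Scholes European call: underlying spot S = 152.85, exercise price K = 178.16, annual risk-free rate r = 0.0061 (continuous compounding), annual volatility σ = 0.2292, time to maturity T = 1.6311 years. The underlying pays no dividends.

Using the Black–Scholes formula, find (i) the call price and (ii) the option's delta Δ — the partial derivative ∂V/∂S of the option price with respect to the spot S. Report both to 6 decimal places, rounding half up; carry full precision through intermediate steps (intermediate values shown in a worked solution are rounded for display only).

σ√T = 0.2292·√1.6311 = 0.292722
d₁ = (ln(S/K) + (r+σ²/2)T) / (σ√T) = (ln(152.85/178.16) + (0.0061+0.2292²/2)·1.6311) / 0.292722 = (-0.153225 + 0.052793) / 0.292722 = -0.343098
d₂ = d₁ − σ√T = -0.343098 − 0.292722 = -0.635820
e^{−rT} = e^{−0.0061·1.6311} = 0.990100
N(d₁) = 0.365762,  N(d₂) = 0.262447
Call price V = S·N(d₁) − K·e^{−rT}·N(d₂) = 55.906769 − 46.294627 = 9.612142
Δ = N(d₁) = 0.365762

price = 9.612142
Δ = 0.365762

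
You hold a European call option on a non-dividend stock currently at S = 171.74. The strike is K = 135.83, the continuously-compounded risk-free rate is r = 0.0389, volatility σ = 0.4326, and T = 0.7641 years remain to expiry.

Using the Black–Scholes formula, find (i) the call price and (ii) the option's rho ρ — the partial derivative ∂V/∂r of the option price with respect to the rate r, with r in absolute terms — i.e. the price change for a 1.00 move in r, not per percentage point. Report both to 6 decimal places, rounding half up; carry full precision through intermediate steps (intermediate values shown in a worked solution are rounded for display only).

σ√T = 0.4326·√0.7641 = 0.378148
d₁ = (ln(S/K) + (r+σ²/2)T) / (σ√T) = (ln(171.74/135.83) + (0.0389+0.4326²/2)·0.7641) / 0.378148 = (0.234578 + 0.101221) / 0.378148 = 0.888010
d₂ = d₁ − σ√T = 0.888010 − 0.378148 = 0.509862
e^{−rT} = e^{−0.0389·0.7641} = 0.970714
N(d₁) = 0.812732,  N(d₂) = 0.694926
Call price V = S·N(d₁) − K·e^{−rT}·N(d₂) = 139.578639 − 91.627421 = 47.951218
ρ = K·T·e^{−rT}·N(d₂) = 70.012512

price = 47.951218
ρ = 70.012512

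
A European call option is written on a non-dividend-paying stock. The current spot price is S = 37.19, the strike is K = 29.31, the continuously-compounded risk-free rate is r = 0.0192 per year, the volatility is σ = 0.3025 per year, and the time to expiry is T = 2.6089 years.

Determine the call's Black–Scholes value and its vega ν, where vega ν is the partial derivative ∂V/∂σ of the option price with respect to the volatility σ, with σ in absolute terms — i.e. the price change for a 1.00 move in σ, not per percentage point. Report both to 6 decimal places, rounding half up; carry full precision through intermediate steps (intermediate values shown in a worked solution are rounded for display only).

σ√T = 0.3025·√2.6089 = 0.488601
d₁ = (ln(S/K) + (r+σ²/2)T) / (σ√T) = (ln(37.19/29.31) + (0.0192+0.3025²/2)·2.6089) / 0.488601 = (0.238111 + 0.169456) / 0.488601 = 0.834152
d₂ = d₁ − σ√T = 0.834152 − 0.488601 = 0.345551
e^{−rT} = e^{−0.0192·2.6089} = 0.951143
N(d₁) = 0.797902,  N(d₂) = 0.635160
Call price V = S·N(d₁) − K·e^{−rT}·N(d₂) = 29.673990 − 17.706994 = 11.966996
φ(d₁) = (1/√(2π))·e^{−d₁²/2} = 0.281719
ν = S·φ(d₁)·√T = 16.922782

price = 11.966996
ν = 16.922782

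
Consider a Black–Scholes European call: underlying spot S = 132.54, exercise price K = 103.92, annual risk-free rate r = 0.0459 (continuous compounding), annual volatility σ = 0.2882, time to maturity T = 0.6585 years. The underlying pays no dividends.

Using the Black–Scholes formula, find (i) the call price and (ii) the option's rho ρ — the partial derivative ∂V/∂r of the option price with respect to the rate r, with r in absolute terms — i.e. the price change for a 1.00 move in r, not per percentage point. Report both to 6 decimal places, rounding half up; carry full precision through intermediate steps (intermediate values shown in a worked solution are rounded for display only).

σ√T = 0.2882·√0.6585 = 0.233869
d₁ = (ln(S/K) + (r+σ²/2)T) / (σ√T) = (ln(132.54/103.92) + (0.0459+0.2882²/2)·0.6585) / 0.233869 = (0.243263 + 0.057572) / 0.233869 = 1.286344
d₂ = d₁ − σ√T = 1.286344 − 0.233869 = 1.052476
e^{−rT} = e^{−0.0459·0.6585} = 0.970227
N(d₁) = 0.900839,  N(d₂) = 0.853709
Call price V = S·N(d₁) − K·e^{−rT}·N(d₂) = 119.397141 − 86.076095 = 33.321046
ρ = K·T·e^{−rT}·N(d₂) = 56.681109

price = 33.321046
ρ = 56.681109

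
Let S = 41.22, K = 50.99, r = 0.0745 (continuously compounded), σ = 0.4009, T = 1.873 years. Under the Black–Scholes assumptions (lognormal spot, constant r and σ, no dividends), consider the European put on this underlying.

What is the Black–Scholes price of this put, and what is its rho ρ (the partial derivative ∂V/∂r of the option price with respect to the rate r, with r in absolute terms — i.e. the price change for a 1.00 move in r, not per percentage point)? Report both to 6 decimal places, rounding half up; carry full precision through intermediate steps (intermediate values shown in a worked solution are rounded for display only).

σ√T = 0.4009·√1.873 = 0.548662
d₁ = (ln(S/K) + (r+σ²/2)T) / (σ√T) = (ln(41.22/50.99) + (0.0745+0.4009²/2)·1.873) / 0.548662 = (-0.212706 + 0.290054) / 0.548662 = 0.140975
d₂ = d₁ − σ√T = 0.140975 − 0.548662 = -0.407687
e^{−rT} = e^{−0.0745·1.873} = 0.869760
N(−d₁) = 0.443945,  N(−d₂) = 0.658248
Put price V = K·e^{−rT}·N(−d₂) − S·N(−d₁) = 29.192681 − 18.299408 = 10.893272
ρ = −K·T·e^{−rT}·N(−d₂) = -54.677891

price = 10.893272
ρ = -54.677891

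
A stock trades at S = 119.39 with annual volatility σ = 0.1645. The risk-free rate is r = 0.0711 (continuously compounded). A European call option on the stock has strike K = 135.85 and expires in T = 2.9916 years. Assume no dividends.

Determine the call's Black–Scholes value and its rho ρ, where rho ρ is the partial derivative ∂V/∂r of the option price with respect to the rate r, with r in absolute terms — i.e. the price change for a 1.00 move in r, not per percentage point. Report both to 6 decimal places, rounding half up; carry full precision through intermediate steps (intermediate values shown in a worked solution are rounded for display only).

price = 18.300412
ρ = 184.034881

σ√T = 0.1645·√2.9916 = 0.284523
d₁ = (ln(S/K) + (r+σ²/2)T) / (σ√T) = (ln(119.39/135.85) + (0.0711+0.1645²/2)·2.9916) / 0.284523 = (-0.129156 + 0.253179) / 0.284523 = 0.435900
d₂ = d₁ − σ√T = 0.435900 − 0.284523 = 0.151377
e^{−rT} = e^{−0.0711·2.9916} = 0.808396
N(d₁) = 0.668545,  N(d₂) = 0.560161
Call price V = S·N(d₁) − K·e^{−rT}·N(d₂) = 79.817620 − 61.517209 = 18.300412
ρ = K·T·e^{−rT}·N(d₂) = 184.034881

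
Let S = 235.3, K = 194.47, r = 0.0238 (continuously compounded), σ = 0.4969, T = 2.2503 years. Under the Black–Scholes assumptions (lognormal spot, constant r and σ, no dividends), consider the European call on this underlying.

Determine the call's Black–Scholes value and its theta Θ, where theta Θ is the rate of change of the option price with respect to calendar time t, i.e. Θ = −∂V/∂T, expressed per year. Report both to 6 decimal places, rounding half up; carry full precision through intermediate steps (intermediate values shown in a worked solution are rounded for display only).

price = 89.538975
Θ = -14.281353

σ√T = 0.4969·√2.2503 = 0.745400
d₁ = (ln(S/K) + (r+σ²/2)T) / (σ√T) = (ln(235.3/194.47) + (0.0238+0.4969²/2)·2.2503) / 0.745400 = (0.190583 + 0.331367) / 0.745400 = 0.700230
d₂ = d₁ − σ√T = 0.700230 − 0.745400 = -0.045170
e^{−rT} = e^{−0.0238·2.2503} = 0.947852
N(d₁) = 0.758108,  N(d₂) = 0.481986
Call price V = S·N(d₁) − K·e^{−rT}·N(d₂) = 178.382816 − 88.843840 = 89.538975
φ(d₁) = (1/√(2π))·e^{−d₁²/2} = 0.312204
Θ = −S·φ(d₁)·σ/(2√T) − r·K·e^{−rT}·N(d₂) = −12.166869 − 2.114483 = -14.281353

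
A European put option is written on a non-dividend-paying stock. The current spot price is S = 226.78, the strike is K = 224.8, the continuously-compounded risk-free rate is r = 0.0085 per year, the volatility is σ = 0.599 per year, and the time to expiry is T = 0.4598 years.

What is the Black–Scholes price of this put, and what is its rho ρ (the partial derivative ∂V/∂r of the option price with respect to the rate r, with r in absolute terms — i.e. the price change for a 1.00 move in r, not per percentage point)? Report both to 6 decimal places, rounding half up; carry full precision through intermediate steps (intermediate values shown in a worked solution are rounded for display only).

price = 34.855416
ρ = -58.505070

σ√T = 0.599·√0.4598 = 0.406173
d₁ = (ln(S/K) + (r+σ²/2)T) / (σ√T) = (ln(226.78/224.8) + (0.0085+0.599²/2)·0.4598) / 0.406173 = (0.008769 + 0.086397) / 0.406173 = 0.234299
d₂ = d₁ − σ√T = 0.234299 − 0.406173 = -0.171874
e^{−rT} = e^{−0.0085·0.4598} = 0.996099
N(−d₁) = 0.407376,  N(−d₂) = 0.568232
Put price V = K·e^{−rT}·N(−d₂) − S·N(−d₁) = 127.240257 − 92.384842 = 34.855416
ρ = −K·T·e^{−rT}·N(−d₂) = -58.505070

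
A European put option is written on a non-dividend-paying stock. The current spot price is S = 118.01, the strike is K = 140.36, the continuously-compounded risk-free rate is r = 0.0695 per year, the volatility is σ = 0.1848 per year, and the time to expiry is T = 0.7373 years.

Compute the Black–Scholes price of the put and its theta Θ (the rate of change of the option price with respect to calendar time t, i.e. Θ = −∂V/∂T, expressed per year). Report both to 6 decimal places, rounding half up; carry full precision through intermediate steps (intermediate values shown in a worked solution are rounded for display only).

σ√T = 0.1848·√0.7373 = 0.158681
d₁ = (ln(S/K) + (r+σ²/2)T) / (σ√T) = (ln(118.01/140.36) + (0.0695+0.1848²/2)·0.7373) / 0.158681 = (-0.173441 + 0.063832) / 0.158681 = -0.690752
d₂ = d₁ − σ√T = -0.690752 − 0.158681 = -0.849433
e^{−rT} = e^{−0.0695·0.7373} = 0.950048
N(−d₁) = 0.755139,  N(−d₂) = 0.802180
Put price V = K·e^{−rT}·N(−d₂) − S·N(−d₁) = 106.969708 − 89.114000 = 17.855708
φ(d₁) = (1/√(2π))·e^{−d₁²/2} = 0.314268
Θ = −S·φ(d₁)·σ/(2√T) + r·K·e^{−rT}·N(−d₂) = −3.990886 + 7.434395 = 3.443508

price = 17.855708
Θ = 3.443508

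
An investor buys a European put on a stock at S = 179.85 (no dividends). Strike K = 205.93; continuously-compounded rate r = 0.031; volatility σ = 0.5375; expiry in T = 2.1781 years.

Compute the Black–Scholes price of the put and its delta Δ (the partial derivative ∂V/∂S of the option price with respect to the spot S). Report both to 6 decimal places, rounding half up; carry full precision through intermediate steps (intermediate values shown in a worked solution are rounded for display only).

price = 63.923134
Δ = -0.377883

σ√T = 0.5375·√2.1781 = 0.793263
d₁ = (ln(S/K) + (r+σ²/2)T) / (σ√T) = (ln(179.85/205.93) + (0.031+0.5375²/2)·2.1781) / 0.793263 = (-0.135413 + 0.382154) / 0.793263 = 0.311046
d₂ = d₁ − σ√T = 0.311046 − 0.793263 = -0.482217
e^{−rT} = e^{−0.031·2.1781} = 0.934708
N(−d₁) = 0.377883,  N(−d₂) = 0.685174
Put price V = K·e^{−rT}·N(−d₂) − S·N(−d₁) = 131.885366 − 67.962232 = 63.923134
Δ = −N(−d₁) = -0.377883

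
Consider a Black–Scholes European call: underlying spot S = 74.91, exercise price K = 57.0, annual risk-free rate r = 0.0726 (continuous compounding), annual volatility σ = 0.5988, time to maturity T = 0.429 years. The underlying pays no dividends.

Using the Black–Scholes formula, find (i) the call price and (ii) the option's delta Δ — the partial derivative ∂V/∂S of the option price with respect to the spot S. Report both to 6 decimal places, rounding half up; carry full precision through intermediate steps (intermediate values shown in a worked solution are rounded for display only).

price = 22.785676
Δ = 0.834520

σ√T = 0.5988·√0.429 = 0.392203
d₁ = (ln(S/K) + (r+σ²/2)T) / (σ√T) = (ln(74.91/57.0) + (0.0726+0.5988²/2)·0.429) / 0.392203 = (0.273236 + 0.108057) / 0.392203 = 0.972184
d₂ = d₁ − σ√T = 0.972184 − 0.392203 = 0.579981
e^{−rT} = e^{−0.0726·0.429} = 0.969335
N(d₁) = 0.834520,  N(d₂) = 0.719036
Call price V = S·N(d₁) − K·e^{−rT}·N(d₂) = 62.513925 − 39.728248 = 22.785676
Δ = N(d₁) = 0.834520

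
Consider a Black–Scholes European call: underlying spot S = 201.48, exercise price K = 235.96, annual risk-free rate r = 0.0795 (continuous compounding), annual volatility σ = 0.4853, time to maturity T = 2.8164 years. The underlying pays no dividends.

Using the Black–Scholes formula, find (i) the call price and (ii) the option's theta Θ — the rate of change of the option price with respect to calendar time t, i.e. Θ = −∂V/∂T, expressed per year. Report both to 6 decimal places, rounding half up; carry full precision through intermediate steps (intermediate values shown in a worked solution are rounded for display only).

σ√T = 0.4853·√2.8164 = 0.814437
d₁ = (ln(S/K) + (r+σ²/2)T) / (σ√T) = (ln(201.48/235.96) + (0.0795+0.4853²/2)·2.8164) / 0.814437 = (-0.157972 + 0.555558) / 0.814437 = 0.488172
d₂ = d₁ − σ√T = 0.488172 − 0.814437 = -0.326265
e^{−rT} = e^{−0.0795·2.8164} = 0.799392
N(d₁) = 0.687286,  N(d₂) = 0.372112
Call price V = S·N(d₁) − K·e^{−rT}·N(d₂) = 138.474388 − 70.189455 = 68.284933
φ(d₁) = (1/√(2π))·e^{−d₁²/2} = 0.354129
Θ = −S·φ(d₁)·σ/(2√T) − r·K·e^{−rT}·N(d₂) = −10.316357 − 5.580062 = -15.896418

price = 68.284933
Θ = -15.896418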